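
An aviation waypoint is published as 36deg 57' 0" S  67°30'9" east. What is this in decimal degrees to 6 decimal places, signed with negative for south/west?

-36.950000, 67.502500

φ: 57′ + 0″ = 57.00000′; 36 + 57.00000/60 = 36.9500000
hemisphere S, so the sign is −
Longitude: 67 + 30/60 + 9/3600 = 67.5025000
E ⇒ keep positive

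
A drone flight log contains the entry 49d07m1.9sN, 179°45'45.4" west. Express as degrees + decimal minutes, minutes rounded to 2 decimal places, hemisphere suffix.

φ: 7 + 1.9/60 = 7.0317′
λ: seconds/60 = 0.75667; minutes = 45 + 0.75667 = 45.7567

49° 7.03′ N, 179° 45.76′ W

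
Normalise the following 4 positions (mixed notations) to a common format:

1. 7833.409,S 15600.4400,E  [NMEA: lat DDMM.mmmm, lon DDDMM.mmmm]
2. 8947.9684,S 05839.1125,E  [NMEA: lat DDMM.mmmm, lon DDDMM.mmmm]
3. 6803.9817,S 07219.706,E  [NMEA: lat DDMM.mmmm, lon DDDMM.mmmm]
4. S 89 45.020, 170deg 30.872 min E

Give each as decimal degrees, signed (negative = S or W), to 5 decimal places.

1. -78.55682, 156.00733
2. -89.79947, 58.65188
3. -68.06636, 72.32843
4. -89.75033, 170.51453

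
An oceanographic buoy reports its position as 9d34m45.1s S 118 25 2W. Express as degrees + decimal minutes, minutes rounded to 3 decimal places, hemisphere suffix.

9° 34.752′ S, 118° 25.033′ W

Latitude: seconds/60 = 0.75167; minutes = 34 + 0.75167 = 34.75167
λ: 25 + 2/60 = 25.03333′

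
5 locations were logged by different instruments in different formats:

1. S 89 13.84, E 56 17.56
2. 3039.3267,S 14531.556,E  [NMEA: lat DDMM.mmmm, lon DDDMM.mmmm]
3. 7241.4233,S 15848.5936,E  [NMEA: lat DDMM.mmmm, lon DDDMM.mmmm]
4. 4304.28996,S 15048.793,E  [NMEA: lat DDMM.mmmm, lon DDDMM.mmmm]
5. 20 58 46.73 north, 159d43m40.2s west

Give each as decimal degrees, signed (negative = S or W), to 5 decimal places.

1. -89.23067, 56.29267
2. -30.65545, 145.52593
3. -72.69039, 158.80989
4. -43.07150, 150.81322
5. 20.97965, -159.72783

Point 1:
  Latitude: 13.84′ = 0.230667°; total 89.230667
  S → negative
  λ: 56 + 17.56/60 = 56.292667
  E ⇒ keep positive
Point 2:
  Latitude: degrees = first 2 digits = 30, minutes = 39.3267; 30 + 39.3267/60 = 30.655445
  S ⇒ negate
  Lon: split at 3 digits → 145° and 31.556′; 145 + 31.556/60 = 145.525933
  E ⇒ keep positive
Point 3:
  Lat: split at 2 digits → 72° and 41.4233′; 72 + 41.4233/60 = 72.690388
  S → negative
  Longitude: split at 3 digits → 158° and 48.5936′; 158 + 48.5936/60 = 158.809893
  E → positive
Point 4:
  Lat: split at 2 digits → 43° and 4.28996′; 43 + 4.28996/60 = 43.071499
  S ⇒ negate
  λ: degrees = first 3 digits = 150, minutes = 48.793; 150 + 48.793/60 = 150.813217
  E ⇒ keep positive
Point 5:
  Latitude: 20 + 58/60 + 46.73/3600 = 20.979647
  N → positive
  Longitude: 43′ + 40.2″ = 43.67000′; 159 + 43.67000/60 = 159.727833
  W → negative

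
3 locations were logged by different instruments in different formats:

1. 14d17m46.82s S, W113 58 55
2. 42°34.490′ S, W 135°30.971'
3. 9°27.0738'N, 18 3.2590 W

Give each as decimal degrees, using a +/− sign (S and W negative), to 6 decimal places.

Point 1:
  Latitude: 17′ + 46.82″ = 17.78033′; 14 + 17.78033/60 = 14.2963389
  S ⇒ negate
  Lon: 58′ + 55″ = 58.91667′; 113 + 58.91667/60 = 113.9819444
  hemisphere W, so the sign is −
Point 2:
  Lat: 34.49′ = 0.574833°; total 42.5748333
  S ⇒ negate
  Lon: 135 + 30.971/60 = 135.5161833
  hemisphere W, so the sign is −
Point 3:
  φ: 27.0738′ = 0.451230°; total 9.4512300
  N → positive
  Longitude: 18 + 3.259/60 = 18.0543167
  W → negative

1. -14.296339, -113.981944
2. -42.574833, -135.516183
3. 9.451230, -18.054317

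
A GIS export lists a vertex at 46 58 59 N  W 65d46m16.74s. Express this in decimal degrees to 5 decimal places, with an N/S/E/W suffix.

φ: 46 + 58/60 + 59/3600 = 46.983056
λ: 65 + 46/60 + 16.74/3600 = 65.771317

46.98306° N, 65.77132° W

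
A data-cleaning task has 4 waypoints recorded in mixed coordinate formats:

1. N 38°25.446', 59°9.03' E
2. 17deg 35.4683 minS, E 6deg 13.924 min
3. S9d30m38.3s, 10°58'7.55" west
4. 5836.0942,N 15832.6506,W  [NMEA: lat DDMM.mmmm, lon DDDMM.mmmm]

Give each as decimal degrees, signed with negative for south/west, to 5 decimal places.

Point 1:
  Lat: 38 + 25.446/60 = 38.424100
  N → positive
  Lon: 59 + 9.03/60 = 59.150500
  E ⇒ keep positive
Point 2:
  Lat: 35.4683′ = 0.591138°; total 17.591138
  hemisphere S, so the sign is −
  λ: 13.924′ = 0.232067°; total 6.232067
  E → positive
Point 3:
  φ: 30′ + 38.3″ = 30.63833′; 9 + 30.63833/60 = 9.510639
  S → negative
  Longitude: 58′ + 7.55″ = 58.12583′; 10 + 58.12583/60 = 10.968764
  W → negative
Point 4:
  Lat: split at 2 digits → 58° and 36.0942′; 58 + 36.0942/60 = 58.601570
  N → positive
  Longitude: degrees = first 3 digits = 158, minutes = 32.6506; 158 + 32.6506/60 = 158.544177
  W ⇒ negate

1. 38.42410, 59.15050
2. -17.59114, 6.23207
3. -9.51064, -10.96876
4. 58.60157, -158.54418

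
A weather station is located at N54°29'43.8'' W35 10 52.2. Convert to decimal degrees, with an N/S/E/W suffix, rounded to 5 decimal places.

54.49550° N, 35.18117° W

Latitude: 54 + 29/60 + 43.8/3600 = 54.495500
Lon: 35 + 10/60 + 52.2/3600 = 35.181167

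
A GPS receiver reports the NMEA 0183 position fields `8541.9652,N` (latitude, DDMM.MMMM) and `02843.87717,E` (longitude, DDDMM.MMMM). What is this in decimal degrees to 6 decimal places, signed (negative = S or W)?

φ: degrees = first 2 digits = 85, minutes = 41.9652; 85 + 41.9652/60 = 85.6994200
N → positive
λ: degrees = first 3 digits = 28, minutes = 43.87717; 28 + 43.87717/60 = 28.7312862
E → positive

85.699420, 28.731286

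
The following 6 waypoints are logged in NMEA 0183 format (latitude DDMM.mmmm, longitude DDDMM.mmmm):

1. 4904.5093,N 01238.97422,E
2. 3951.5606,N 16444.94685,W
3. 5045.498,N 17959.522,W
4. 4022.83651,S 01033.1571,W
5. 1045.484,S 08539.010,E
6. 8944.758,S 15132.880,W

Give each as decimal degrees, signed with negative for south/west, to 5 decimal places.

1. 49.07516, 12.64957
2. 39.85934, -164.74911
3. 50.75830, -179.99203
4. -40.38061, -10.55262
5. -10.75807, 85.65017
6. -89.74597, -151.54800

Point 1:
  Lat: degrees = first 2 digits = 49, minutes = 4.5093; 49 + 4.5093/60 = 49.075155
  N ⇒ keep positive
  λ: degrees = first 3 digits = 12, minutes = 38.97422; 12 + 38.97422/60 = 12.649570
  E ⇒ keep positive
Point 2:
  Latitude: degrees = first 2 digits = 39, minutes = 51.5606; 39 + 51.5606/60 = 39.859343
  N ⇒ keep positive
  Lon: split at 3 digits → 164° and 44.94685′; 164 + 44.94685/60 = 164.749114
  W → negative
Point 3:
  φ: split at 2 digits → 50° and 45.498′; 50 + 45.498/60 = 50.758300
  N → positive
  λ: split at 3 digits → 179° and 59.522′; 179 + 59.522/60 = 179.992033
  hemisphere W, so the sign is −
Point 4:
  Lat: split at 2 digits → 40° and 22.83651′; 40 + 22.83651/60 = 40.380609
  hemisphere S, so the sign is −
  λ: degrees = first 3 digits = 10, minutes = 33.1571; 10 + 33.1571/60 = 10.552618
  hemisphere W, so the sign is −
Point 5:
  φ: degrees = first 2 digits = 10, minutes = 45.484; 10 + 45.484/60 = 10.758067
  S → negative
  Longitude: split at 3 digits → 085° and 39.01′; 85 + 39.01/60 = 85.650167
  E → positive
Point 6:
  Latitude: split at 2 digits → 89° and 44.758′; 89 + 44.758/60 = 89.745967
  S → negative
  λ: split at 3 digits → 151° and 32.88′; 151 + 32.88/60 = 151.548000
  W ⇒ negate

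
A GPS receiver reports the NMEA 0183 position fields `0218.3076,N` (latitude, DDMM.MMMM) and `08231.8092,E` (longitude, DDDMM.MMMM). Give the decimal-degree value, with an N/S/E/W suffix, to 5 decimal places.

2.30513° N, 82.53015° E

Lat: split at 2 digits → 02° and 18.3076′; 2 + 18.3076/60 = 2.305127
λ: degrees = first 3 digits = 82, minutes = 31.8092; 82 + 31.8092/60 = 82.530153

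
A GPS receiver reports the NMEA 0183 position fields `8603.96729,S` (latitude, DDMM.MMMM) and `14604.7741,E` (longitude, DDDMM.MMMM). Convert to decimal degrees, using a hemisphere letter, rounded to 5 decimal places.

86.06612° S, 146.07957° E

Lat: degrees = first 2 digits = 86, minutes = 3.96729; 86 + 3.96729/60 = 86.066122
Lon: degrees = first 3 digits = 146, minutes = 4.7741; 146 + 4.7741/60 = 146.079568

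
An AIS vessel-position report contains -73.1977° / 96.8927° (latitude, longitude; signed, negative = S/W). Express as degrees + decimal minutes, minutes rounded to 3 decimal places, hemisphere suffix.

Latitude is negative → S; |value| = 73.197700
Latitude: fractional part 0.197700 → 11.86200 minutes
Longitude: fractional part 0.892700 → 53.56200 minutes

73° 11.862′ S, 96° 53.562′ E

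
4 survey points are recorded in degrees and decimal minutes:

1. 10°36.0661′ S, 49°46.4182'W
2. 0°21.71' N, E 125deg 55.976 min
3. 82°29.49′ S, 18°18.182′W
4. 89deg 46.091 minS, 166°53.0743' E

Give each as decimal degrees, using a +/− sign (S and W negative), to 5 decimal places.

1. -10.60110, -49.77364
2. 0.36183, 125.93293
3. -82.49150, -18.30303
4. -89.76818, 166.88457

Point 1:
  Latitude: 36.0661′ = 0.601102°; total 10.601102
  hemisphere S, so the sign is −
  Longitude: 46.4182′ = 0.773637°; total 49.773637
  hemisphere W, so the sign is −
Point 2:
  φ: 0 + 21.71/60 = 0.361833
  N → positive
  λ: 55.976′ = 0.932933°; total 125.932933
  E → positive
Point 3:
  φ: 82 + 29.49/60 = 82.491500
  S → negative
  Lon: 18.182′ = 0.303033°; total 18.303033
  hemisphere W, so the sign is −
Point 4:
  Lat: 46.091′ = 0.768183°; total 89.768183
  S ⇒ negate
  λ: 166 + 53.0743/60 = 166.884572
  E ⇒ keep positive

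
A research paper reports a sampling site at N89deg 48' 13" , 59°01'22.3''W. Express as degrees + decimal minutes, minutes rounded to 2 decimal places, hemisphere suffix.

89° 48.22′ N, 59° 1.37′ W

φ: seconds/60 = 0.21667; minutes = 48 + 0.21667 = 48.2167
λ: 1 + 22.3/60 = 1.3717′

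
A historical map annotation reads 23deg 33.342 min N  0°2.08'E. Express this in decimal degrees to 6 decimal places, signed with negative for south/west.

Lat: 33.342′ = 0.555700°; total 23.5557000
N → positive
Longitude: 0 + 2.08/60 = 0.0346667
E → positive

23.555700, 0.034667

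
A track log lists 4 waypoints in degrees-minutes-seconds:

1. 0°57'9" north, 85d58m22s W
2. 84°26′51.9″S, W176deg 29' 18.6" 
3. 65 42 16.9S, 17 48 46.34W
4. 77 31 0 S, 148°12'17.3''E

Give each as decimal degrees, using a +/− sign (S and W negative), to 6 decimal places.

Point 1:
  Lat: 0° + 57/60 + 9/3600 = 0 + 0.950000 + 0.002500 = 0.9525000
  N → positive
  Lon: 85° + 58/60 + 22/3600 = 85 + 0.966667 + 0.006111 = 85.9727778
  hemisphere W, so the sign is −
Point 2:
  Latitude: 26′ + 51.9″ = 26.86500′; 84 + 26.86500/60 = 84.4477500
  hemisphere S, so the sign is −
  Longitude: 29′ + 18.6″ = 29.31000′; 176 + 29.31000/60 = 176.4885000
  hemisphere W, so the sign is −
Point 3:
  Lat: 65 + 42/60 + 16.9/3600 = 65.7046944
  hemisphere S, so the sign is −
  Lon: 17° + 48/60 + 46.34/3600 = 17 + 0.800000 + 0.012872 = 17.8128722
  W ⇒ negate
Point 4:
  Latitude: 77 + 31/60 + 0/3600 = 77.5166667
  S → negative
  Lon: 148° + 12/60 + 17.3/3600 = 148 + 0.200000 + 0.004806 = 148.2048056
  E → positive

1. 0.952500, -85.972778
2. -84.447750, -176.488500
3. -65.704694, -17.812872
4. -77.516667, 148.204806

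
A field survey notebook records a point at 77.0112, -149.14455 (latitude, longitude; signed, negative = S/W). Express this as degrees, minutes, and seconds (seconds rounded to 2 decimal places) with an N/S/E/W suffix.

77°00′40.32″ N, 149°08′40.38″ W

Lat: whole degrees 77; 0.67200′ → 0′ and 40.3200″
Longitude is negative → W; |value| = 149.144550
Longitude: 0.144550 × 60 = 8.67300′ → 8′, remainder × 60 = 40.3800″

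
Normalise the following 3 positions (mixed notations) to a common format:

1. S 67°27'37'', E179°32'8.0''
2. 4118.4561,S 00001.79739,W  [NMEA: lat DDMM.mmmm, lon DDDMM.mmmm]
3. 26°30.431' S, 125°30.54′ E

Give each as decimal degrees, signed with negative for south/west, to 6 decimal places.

Point 1:
  Lat: 67 + 27/60 + 37/3600 = 67.4602778
  hemisphere S, so the sign is −
  Longitude: 32′ + 8″ = 32.13333′; 179 + 32.13333/60 = 179.5355556
  E ⇒ keep positive
Point 2:
  Latitude: degrees = first 2 digits = 41, minutes = 18.4561; 41 + 18.4561/60 = 41.3076017
  S ⇒ negate
  Lon: degrees = first 3 digits = 0, minutes = 1.79739; 0 + 1.79739/60 = 0.0299565
  hemisphere W, so the sign is −
Point 3:
  φ: 26 + 30.431/60 = 26.5071833
  S → negative
  Longitude: 30.54′ = 0.509000°; total 125.5090000
  E ⇒ keep positive

1. -67.460278, 179.535556
2. -41.307602, -0.029957
3. -26.507183, 125.509000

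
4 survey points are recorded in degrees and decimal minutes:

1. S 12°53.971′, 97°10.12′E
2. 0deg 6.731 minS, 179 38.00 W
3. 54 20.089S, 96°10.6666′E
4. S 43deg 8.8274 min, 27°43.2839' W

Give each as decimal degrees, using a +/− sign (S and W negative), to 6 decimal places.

1. -12.899517, 97.168667
2. -0.112183, -179.633333
3. -54.334817, 96.177777
4. -43.147123, -27.721398

Point 1:
  φ: 12 + 53.971/60 = 12.8995167
  S → negative
  Lon: 97 + 10.12/60 = 97.1686667
  E → positive
Point 2:
  Latitude: 0 + 6.731/60 = 0.1121833
  hemisphere S, so the sign is −
  Lon: 179 + 38/60 = 179.6333333
  W → negative
Point 3:
  Lat: 20.089′ = 0.334817°; total 54.3348167
  S ⇒ negate
  Longitude: 10.6666′ = 0.177777°; total 96.1777767
  E → positive
Point 4:
  Lat: 8.8274′ = 0.147123°; total 43.1471233
  S → negative
  Lon: 27 + 43.2839/60 = 27.7213983
  W ⇒ negate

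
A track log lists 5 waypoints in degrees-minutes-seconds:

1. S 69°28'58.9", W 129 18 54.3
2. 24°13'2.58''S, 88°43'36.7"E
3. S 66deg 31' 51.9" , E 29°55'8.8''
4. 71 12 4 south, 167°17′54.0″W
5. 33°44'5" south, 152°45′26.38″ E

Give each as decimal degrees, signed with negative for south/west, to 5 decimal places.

Point 1:
  Lat: 69° + 28/60 + 58.9/3600 = 69 + 0.466667 + 0.016361 = 69.483028
  hemisphere S, so the sign is −
  Lon: 18′ + 54.3″ = 18.90500′; 129 + 18.90500/60 = 129.315083
  W ⇒ negate
Point 2:
  Latitude: 24° + 13/60 + 2.58/3600 = 24 + 0.216667 + 0.000717 = 24.217383
  hemisphere S, so the sign is −
  λ: 88° + 43/60 + 36.7/3600 = 88 + 0.716667 + 0.010194 = 88.726861
  E ⇒ keep positive
Point 3:
  φ: 66° + 31/60 + 51.9/3600 = 66 + 0.516667 + 0.014417 = 66.531083
  S → negative
  Longitude: 29 + 55/60 + 8.8/3600 = 29.919111
  E ⇒ keep positive
Point 4:
  Latitude: 71° + 12/60 + 4/3600 = 71 + 0.200000 + 0.001111 = 71.201111
  hemisphere S, so the sign is −
  λ: 167 + 17/60 + 54/3600 = 167.298333
  W ⇒ negate
Point 5:
  Latitude: 33° + 44/60 + 5/3600 = 33 + 0.733333 + 0.001389 = 33.734722
  S ⇒ negate
  λ: 45′ + 26.38″ = 45.43967′; 152 + 45.43967/60 = 152.757328
  E → positive

1. -69.48303, -129.31508
2. -24.21738, 88.72686
3. -66.53108, 29.91911
4. -71.20111, -167.29833
5. -33.73472, 152.75733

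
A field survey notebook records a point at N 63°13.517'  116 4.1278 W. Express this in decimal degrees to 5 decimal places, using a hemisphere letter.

63.22528° N, 116.06880° W

Latitude: 13.517′ = 0.225283°; total 63.225283
Longitude: 116 + 4.1278/60 = 116.068797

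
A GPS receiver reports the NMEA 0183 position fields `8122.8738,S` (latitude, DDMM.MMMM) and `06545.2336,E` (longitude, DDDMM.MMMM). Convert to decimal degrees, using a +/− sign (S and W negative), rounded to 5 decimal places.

Lat: degrees = first 2 digits = 81, minutes = 22.8738; 81 + 22.8738/60 = 81.381230
S ⇒ negate
Lon: degrees = first 3 digits = 65, minutes = 45.2336; 65 + 45.2336/60 = 65.753893
E ⇒ keep positive

-81.38123, 65.75389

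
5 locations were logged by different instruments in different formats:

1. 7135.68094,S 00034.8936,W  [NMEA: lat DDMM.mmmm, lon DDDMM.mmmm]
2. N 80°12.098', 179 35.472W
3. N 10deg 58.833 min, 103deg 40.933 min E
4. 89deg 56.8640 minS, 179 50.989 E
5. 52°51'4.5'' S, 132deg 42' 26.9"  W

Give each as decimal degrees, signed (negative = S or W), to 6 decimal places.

Point 1:
  Lat: degrees = first 2 digits = 71, minutes = 35.68094; 71 + 35.68094/60 = 71.5946823
  hemisphere S, so the sign is −
  Lon: degrees = first 3 digits = 0, minutes = 34.8936; 0 + 34.8936/60 = 0.5815600
  hemisphere W, so the sign is −
Point 2:
  φ: 80 + 12.098/60 = 80.2016333
  N ⇒ keep positive
  Longitude: 179 + 35.472/60 = 179.5912000
  W ⇒ negate
Point 3:
  Latitude: 10 + 58.833/60 = 10.9805500
  N ⇒ keep positive
  λ: 103 + 40.933/60 = 103.6822167
  E ⇒ keep positive
Point 4:
  φ: 56.864′ = 0.947733°; total 89.9477333
  hemisphere S, so the sign is −
  λ: 179 + 50.989/60 = 179.8498167
  E ⇒ keep positive
Point 5:
  Latitude: 51′ + 4.5″ = 51.07500′; 52 + 51.07500/60 = 52.8512500
  S ⇒ negate
  Longitude: 42′ + 26.9″ = 42.44833′; 132 + 42.44833/60 = 132.7074722
  hemisphere W, so the sign is −

1. -71.594682, -0.581560
2. 80.201633, -179.591200
3. 10.980550, 103.682217
4. -89.947733, 179.849817
5. -52.851250, -132.707472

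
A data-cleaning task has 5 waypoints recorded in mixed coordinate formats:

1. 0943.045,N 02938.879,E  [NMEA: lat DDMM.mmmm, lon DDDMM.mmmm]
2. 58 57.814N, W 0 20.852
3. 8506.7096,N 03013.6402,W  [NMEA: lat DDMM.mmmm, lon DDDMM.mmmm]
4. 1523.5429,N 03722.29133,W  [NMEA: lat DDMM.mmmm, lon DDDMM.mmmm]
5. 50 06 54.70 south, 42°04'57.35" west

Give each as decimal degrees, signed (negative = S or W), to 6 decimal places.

1. 9.717417, 29.647983
2. 58.963567, -0.347533
3. 85.111827, -30.227337
4. 15.392382, -37.371522
5. -50.115194, -42.082597

Point 1:
  φ: split at 2 digits → 09° and 43.045′; 9 + 43.045/60 = 9.7174167
  N ⇒ keep positive
  Longitude: split at 3 digits → 029° and 38.879′; 29 + 38.879/60 = 29.6479833
  E ⇒ keep positive
Point 2:
  Lat: 58 + 57.814/60 = 58.9635667
  N → positive
  Lon: 0 + 20.852/60 = 0.3475333
  W ⇒ negate
Point 3:
  Latitude: degrees = first 2 digits = 85, minutes = 6.7096; 85 + 6.7096/60 = 85.1118267
  N ⇒ keep positive
  Longitude: degrees = first 3 digits = 30, minutes = 13.6402; 30 + 13.6402/60 = 30.2273367
  W → negative
Point 4:
  Lat: split at 2 digits → 15° and 23.5429′; 15 + 23.5429/60 = 15.3923817
  N → positive
  Longitude: split at 3 digits → 037° and 22.29133′; 37 + 22.29133/60 = 37.3715222
  hemisphere W, so the sign is −
Point 5:
  φ: 50 + 6/60 + 54.7/3600 = 50.1151944
  S ⇒ negate
  λ: 42° + 4/60 + 57.35/3600 = 42 + 0.066667 + 0.015931 = 42.0825972
  W ⇒ negate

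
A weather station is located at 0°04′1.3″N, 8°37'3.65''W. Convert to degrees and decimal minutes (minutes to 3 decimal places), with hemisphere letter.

φ: seconds/60 = 0.02167; minutes = 4 + 0.02167 = 4.02167
Lon: seconds/60 = 0.06083; minutes = 37 + 0.06083 = 37.06083

0° 4.022′ N, 8° 37.061′ W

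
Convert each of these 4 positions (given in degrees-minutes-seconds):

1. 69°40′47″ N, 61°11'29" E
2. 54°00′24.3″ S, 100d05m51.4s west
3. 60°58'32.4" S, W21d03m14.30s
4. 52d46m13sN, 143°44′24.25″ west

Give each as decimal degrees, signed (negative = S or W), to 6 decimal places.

1. 69.679722, 61.191389
2. -54.006750, -100.097611
3. -60.975667, -21.053972
4. 52.770278, -143.740069

Point 1:
  Lat: 69° + 40/60 + 47/3600 = 69 + 0.666667 + 0.013056 = 69.6797222
  N ⇒ keep positive
  Lon: 61° + 11/60 + 29/3600 = 61 + 0.183333 + 0.008056 = 61.1913889
  E ⇒ keep positive
Point 2:
  Latitude: 0′ + 24.3″ = 0.40500′; 54 + 0.40500/60 = 54.0067500
  hemisphere S, so the sign is −
  Longitude: 100 + 5/60 + 51.4/3600 = 100.0976111
  hemisphere W, so the sign is −
Point 3:
  Latitude: 60° + 58/60 + 32.4/3600 = 60 + 0.966667 + 0.009000 = 60.9756667
  S ⇒ negate
  Longitude: 21 + 3/60 + 14.3/3600 = 21.0539722
  hemisphere W, so the sign is −
Point 4:
  Latitude: 46′ + 13″ = 46.21667′; 52 + 46.21667/60 = 52.7702778
  N ⇒ keep positive
  Lon: 143 + 44/60 + 24.25/3600 = 143.7400694
  hemisphere W, so the sign is −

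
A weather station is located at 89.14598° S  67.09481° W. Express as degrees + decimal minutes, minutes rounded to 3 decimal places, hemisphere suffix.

Lat: 89° + 0.145980 × 60 = 89° 8.75880′
Lon: minutes = (67.094810 − 67) × 60 = 5.68860

89° 8.759′ S, 67° 5.689′ W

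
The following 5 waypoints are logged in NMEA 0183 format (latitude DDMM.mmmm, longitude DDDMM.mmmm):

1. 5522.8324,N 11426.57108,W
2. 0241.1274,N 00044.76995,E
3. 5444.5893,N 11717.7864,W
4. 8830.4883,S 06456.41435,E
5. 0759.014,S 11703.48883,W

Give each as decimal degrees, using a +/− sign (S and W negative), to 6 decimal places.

1. 55.380540, -114.442851
2. 2.685457, 0.746166
3. 54.743155, -117.296440
4. -88.508138, 64.940239
5. -7.983567, -117.058147

Point 1:
  Lat: split at 2 digits → 55° and 22.8324′; 55 + 22.8324/60 = 55.3805400
  N → positive
  λ: degrees = first 3 digits = 114, minutes = 26.57108; 114 + 26.57108/60 = 114.4428513
  W → negative
Point 2:
  φ: degrees = first 2 digits = 2, minutes = 41.1274; 2 + 41.1274/60 = 2.6854567
  N ⇒ keep positive
  λ: degrees = first 3 digits = 0, minutes = 44.76995; 0 + 44.76995/60 = 0.7461658
  E ⇒ keep positive
Point 3:
  Latitude: degrees = first 2 digits = 54, minutes = 44.5893; 54 + 44.5893/60 = 54.7431550
  N → positive
  Lon: split at 3 digits → 117° and 17.7864′; 117 + 17.7864/60 = 117.2964400
  W → negative
Point 4:
  φ: degrees = first 2 digits = 88, minutes = 30.4883; 88 + 30.4883/60 = 88.5081383
  S → negative
  Longitude: degrees = first 3 digits = 64, minutes = 56.41435; 64 + 56.41435/60 = 64.9402392
  E ⇒ keep positive
Point 5:
  Lat: degrees = first 2 digits = 7, minutes = 59.014; 7 + 59.014/60 = 7.9835667
  hemisphere S, so the sign is −
  Lon: degrees = first 3 digits = 117, minutes = 3.48883; 117 + 3.48883/60 = 117.0581472
  W ⇒ negate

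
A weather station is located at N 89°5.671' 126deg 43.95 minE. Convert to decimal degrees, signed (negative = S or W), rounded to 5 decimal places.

89.09452, 126.73250

Latitude: 5.671′ = 0.094517°; total 89.094517
N → positive
Longitude: 43.95′ = 0.732500°; total 126.732500
E ⇒ keep positive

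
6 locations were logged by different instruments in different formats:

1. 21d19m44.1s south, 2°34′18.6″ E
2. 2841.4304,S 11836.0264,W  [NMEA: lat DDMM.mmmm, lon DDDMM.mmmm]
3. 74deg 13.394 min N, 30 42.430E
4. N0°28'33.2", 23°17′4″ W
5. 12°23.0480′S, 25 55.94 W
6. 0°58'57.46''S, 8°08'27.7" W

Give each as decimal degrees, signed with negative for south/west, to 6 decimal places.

Point 1:
  Latitude: 21° + 19/60 + 44.1/3600 = 21 + 0.316667 + 0.012250 = 21.3289167
  S → negative
  λ: 34′ + 18.6″ = 34.31000′; 2 + 34.31000/60 = 2.5718333
  E ⇒ keep positive
Point 2:
  Lat: degrees = first 2 digits = 28, minutes = 41.4304; 28 + 41.4304/60 = 28.6905067
  S ⇒ negate
  λ: split at 3 digits → 118° and 36.0264′; 118 + 36.0264/60 = 118.6004400
  W → negative
Point 3:
  Lat: 74 + 13.394/60 = 74.2232333
  N → positive
  λ: 30 + 42.43/60 = 30.7071667
  E → positive
Point 4:
  Lat: 0 + 28/60 + 33.2/3600 = 0.4758889
  N → positive
  Longitude: 23 + 17/60 + 4/3600 = 23.2844444
  W ⇒ negate
Point 5:
  Lat: 23.048′ = 0.384133°; total 12.3841333
  S ⇒ negate
  Lon: 55.94′ = 0.932333°; total 25.9323333
  W ⇒ negate
Point 6:
  Latitude: 58′ + 57.46″ = 58.95767′; 0 + 58.95767/60 = 0.9826278
  hemisphere S, so the sign is −
  Lon: 8° + 8/60 + 27.7/3600 = 8 + 0.133333 + 0.007694 = 8.1410278
  W ⇒ negate

1. -21.328917, 2.571833
2. -28.690507, -118.600440
3. 74.223233, 30.707167
4. 0.475889, -23.284444
5. -12.384133, -25.932333
6. -0.982628, -8.141028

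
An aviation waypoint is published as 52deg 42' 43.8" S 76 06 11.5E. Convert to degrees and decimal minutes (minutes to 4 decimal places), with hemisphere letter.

φ: 42 + 43.8/60 = 42.730000′
λ: 6 + 11.5/60 = 6.191667′

52° 42.7300′ S, 76° 6.1917′ E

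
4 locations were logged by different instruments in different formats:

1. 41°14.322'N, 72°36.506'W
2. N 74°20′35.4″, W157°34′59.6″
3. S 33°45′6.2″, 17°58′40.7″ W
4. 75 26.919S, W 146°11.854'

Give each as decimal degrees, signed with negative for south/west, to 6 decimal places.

Point 1:
  φ: 41 + 14.322/60 = 41.2387000
  N ⇒ keep positive
  Lon: 72 + 36.506/60 = 72.6084333
  W ⇒ negate
Point 2:
  φ: 74 + 20/60 + 35.4/3600 = 74.3431667
  N ⇒ keep positive
  Lon: 157 + 34/60 + 59.6/3600 = 157.5832222
  W ⇒ negate
Point 3:
  φ: 33° + 45/60 + 6.2/3600 = 33 + 0.750000 + 0.001722 = 33.7517222
  S → negative
  Lon: 17 + 58/60 + 40.7/3600 = 17.9779722
  W → negative
Point 4:
  φ: 26.919′ = 0.448650°; total 75.4486500
  S ⇒ negate
  λ: 11.854′ = 0.197567°; total 146.1975667
  hemisphere W, so the sign is −

1. 41.238700, -72.608433
2. 74.343167, -157.583222
3. -33.751722, -17.977972
4. -75.448650, -146.197567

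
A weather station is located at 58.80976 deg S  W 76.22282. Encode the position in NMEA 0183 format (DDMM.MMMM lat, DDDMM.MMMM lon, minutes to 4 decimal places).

5848.5856,S / 07613.3692,W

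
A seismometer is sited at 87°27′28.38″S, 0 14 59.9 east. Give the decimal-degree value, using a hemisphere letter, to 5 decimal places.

Latitude: 87 + 27/60 + 28.38/3600 = 87.457883
λ: 0° + 14/60 + 59.9/3600 = 0 + 0.233333 + 0.016639 = 0.249972

87.45788° S, 0.24997° E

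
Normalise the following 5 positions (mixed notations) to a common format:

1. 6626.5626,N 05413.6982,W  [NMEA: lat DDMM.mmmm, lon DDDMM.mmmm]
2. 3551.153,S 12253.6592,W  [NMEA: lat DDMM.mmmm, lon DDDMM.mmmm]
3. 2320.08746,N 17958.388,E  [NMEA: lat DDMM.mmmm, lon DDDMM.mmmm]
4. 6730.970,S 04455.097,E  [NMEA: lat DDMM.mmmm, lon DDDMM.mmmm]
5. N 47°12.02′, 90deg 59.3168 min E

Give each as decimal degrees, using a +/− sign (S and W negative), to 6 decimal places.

Point 1:
  φ: degrees = first 2 digits = 66, minutes = 26.5626; 66 + 26.5626/60 = 66.4427100
  N ⇒ keep positive
  Lon: split at 3 digits → 054° and 13.6982′; 54 + 13.6982/60 = 54.2283033
  W ⇒ negate
Point 2:
  Lat: split at 2 digits → 35° and 51.153′; 35 + 51.153/60 = 35.8525500
  S → negative
  λ: split at 3 digits → 122° and 53.6592′; 122 + 53.6592/60 = 122.8943200
  hemisphere W, so the sign is −
Point 3:
  Latitude: split at 2 digits → 23° and 20.08746′; 23 + 20.08746/60 = 23.3347910
  N → positive
  Lon: split at 3 digits → 179° and 58.388′; 179 + 58.388/60 = 179.9731333
  E ⇒ keep positive
Point 4:
  φ: degrees = first 2 digits = 67, minutes = 30.97; 67 + 30.97/60 = 67.5161667
  hemisphere S, so the sign is −
  Longitude: split at 3 digits → 044° and 55.097′; 44 + 55.097/60 = 44.9182833
  E → positive
Point 5:
  Lat: 12.02′ = 0.200333°; total 47.2003333
  N ⇒ keep positive
  Lon: 59.3168′ = 0.988613°; total 90.9886133
  E ⇒ keep positive

1. 66.442710, -54.228303
2. -35.852550, -122.894320
3. 23.334791, 179.973133
4. -67.516167, 44.918283
5. 47.200333, 90.988613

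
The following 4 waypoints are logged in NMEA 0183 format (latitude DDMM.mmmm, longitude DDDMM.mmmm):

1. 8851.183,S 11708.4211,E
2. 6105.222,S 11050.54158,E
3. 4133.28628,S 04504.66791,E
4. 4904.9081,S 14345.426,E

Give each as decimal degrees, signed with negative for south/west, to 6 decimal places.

1. -88.853050, 117.140352
2. -61.087033, 110.842360
3. -41.554771, 45.077799
4. -49.081802, 143.757100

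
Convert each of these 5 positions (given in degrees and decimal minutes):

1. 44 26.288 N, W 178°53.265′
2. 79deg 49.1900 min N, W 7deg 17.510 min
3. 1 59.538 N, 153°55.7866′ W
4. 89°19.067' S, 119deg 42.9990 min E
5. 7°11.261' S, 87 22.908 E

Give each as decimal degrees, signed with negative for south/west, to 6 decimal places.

1. 44.438133, -178.887750
2. 79.819833, -7.291833
3. 1.992300, -153.929777
4. -89.317783, 119.716650
5. -7.187683, 87.381800

Point 1:
  Lat: 44 + 26.288/60 = 44.4381333
  N ⇒ keep positive
  λ: 53.265′ = 0.887750°; total 178.8877500
  W ⇒ negate
Point 2:
  Lat: 79 + 49.19/60 = 79.8198333
  N → positive
  λ: 17.51′ = 0.291833°; total 7.2918333
  W → negative
Point 3:
  Latitude: 59.538′ = 0.992300°; total 1.9923000
  N ⇒ keep positive
  λ: 153 + 55.7866/60 = 153.9297767
  W → negative
Point 4:
  Latitude: 19.067′ = 0.317783°; total 89.3177833
  S → negative
  Longitude: 119 + 42.999/60 = 119.7166500
  E → positive
Point 5:
  Latitude: 11.261′ = 0.187683°; total 7.1876833
  S ⇒ negate
  Longitude: 22.908′ = 0.381800°; total 87.3818000
  E ⇒ keep positive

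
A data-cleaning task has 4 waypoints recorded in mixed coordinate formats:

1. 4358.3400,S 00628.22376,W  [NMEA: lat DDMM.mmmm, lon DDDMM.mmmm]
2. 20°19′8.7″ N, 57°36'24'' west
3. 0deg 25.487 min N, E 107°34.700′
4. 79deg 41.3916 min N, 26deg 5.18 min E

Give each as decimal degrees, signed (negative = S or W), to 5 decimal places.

Point 1:
  Latitude: split at 2 digits → 43° and 58.34′; 43 + 58.34/60 = 43.972333
  hemisphere S, so the sign is −
  λ: split at 3 digits → 006° and 28.22376′; 6 + 28.22376/60 = 6.470396
  W ⇒ negate
Point 2:
  Latitude: 19′ + 8.7″ = 19.14500′; 20 + 19.14500/60 = 20.319083
  N → positive
  Longitude: 57° + 36/60 + 24/3600 = 57 + 0.600000 + 0.006667 = 57.606667
  hemisphere W, so the sign is −
Point 3:
  Lat: 25.487′ = 0.424783°; total 0.424783
  N ⇒ keep positive
  Lon: 34.7′ = 0.578333°; total 107.578333
  E → positive
Point 4:
  Latitude: 41.3916′ = 0.689860°; total 79.689860
  N → positive
  λ: 5.18′ = 0.086333°; total 26.086333
  E ⇒ keep positive

1. -43.97233, -6.47040
2. 20.31908, -57.60667
3. 0.42478, 107.57833
4. 79.68986, 26.08633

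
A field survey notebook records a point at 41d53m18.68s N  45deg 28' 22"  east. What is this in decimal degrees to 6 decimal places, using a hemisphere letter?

41.888522° N, 45.472778° E

φ: 53′ + 18.68″ = 53.31133′; 41 + 53.31133/60 = 41.8885222
Lon: 28′ + 22″ = 28.36667′; 45 + 28.36667/60 = 45.4727778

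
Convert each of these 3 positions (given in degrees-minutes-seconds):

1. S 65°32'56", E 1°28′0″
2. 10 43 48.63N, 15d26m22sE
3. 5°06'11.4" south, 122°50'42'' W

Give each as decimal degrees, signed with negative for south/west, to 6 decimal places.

1. -65.548889, 1.466667
2. 10.730175, 15.439444
3. -5.103167, -122.845000

Point 1:
  φ: 65° + 32/60 + 56/3600 = 65 + 0.533333 + 0.015556 = 65.5488889
  S → negative
  Lon: 1° + 28/60 + 0/3600 = 1 + 0.466667 + 0.000000 = 1.4666667
  E ⇒ keep positive
Point 2:
  Latitude: 43′ + 48.63″ = 43.81050′; 10 + 43.81050/60 = 10.7301750
  N → positive
  λ: 15° + 26/60 + 22/3600 = 15 + 0.433333 + 0.006111 = 15.4394444
  E ⇒ keep positive
Point 3:
  Lat: 5 + 6/60 + 11.4/3600 = 5.1031667
  S ⇒ negate
  Lon: 50′ + 42″ = 50.70000′; 122 + 50.70000/60 = 122.8450000
  hemisphere W, so the sign is −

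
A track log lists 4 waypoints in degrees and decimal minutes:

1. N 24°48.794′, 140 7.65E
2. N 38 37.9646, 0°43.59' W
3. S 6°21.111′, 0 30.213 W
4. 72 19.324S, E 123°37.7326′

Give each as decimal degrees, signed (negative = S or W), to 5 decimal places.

Point 1:
  Lat: 48.794′ = 0.813233°; total 24.813233
  N → positive
  Longitude: 7.65′ = 0.127500°; total 140.127500
  E ⇒ keep positive
Point 2:
  Latitude: 38 + 37.9646/60 = 38.632743
  N ⇒ keep positive
  Lon: 43.59′ = 0.726500°; total 0.726500
  hemisphere W, so the sign is −
Point 3:
  Latitude: 21.111′ = 0.351850°; total 6.351850
  hemisphere S, so the sign is −
  Longitude: 30.213′ = 0.503550°; total 0.503550
  W ⇒ negate
Point 4:
  Latitude: 72 + 19.324/60 = 72.322067
  S → negative
  Lon: 123 + 37.7326/60 = 123.628877
  E → positive

1. 24.81323, 140.12750
2. 38.63274, -0.72650
3. -6.35185, -0.50355
4. -72.32207, 123.62888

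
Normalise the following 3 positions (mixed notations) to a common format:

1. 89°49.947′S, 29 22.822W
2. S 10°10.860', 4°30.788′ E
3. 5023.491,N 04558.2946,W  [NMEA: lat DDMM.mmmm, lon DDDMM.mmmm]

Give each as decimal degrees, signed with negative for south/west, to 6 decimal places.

1. -89.832450, -29.380367
2. -10.181000, 4.513133
3. 50.391517, -45.971577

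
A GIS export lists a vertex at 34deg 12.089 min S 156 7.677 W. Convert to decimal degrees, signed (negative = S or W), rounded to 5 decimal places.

-34.20148, -156.12795

Lat: 12.089′ = 0.201483°; total 34.201483
S → negative
Lon: 156 + 7.677/60 = 156.127950
W ⇒ negate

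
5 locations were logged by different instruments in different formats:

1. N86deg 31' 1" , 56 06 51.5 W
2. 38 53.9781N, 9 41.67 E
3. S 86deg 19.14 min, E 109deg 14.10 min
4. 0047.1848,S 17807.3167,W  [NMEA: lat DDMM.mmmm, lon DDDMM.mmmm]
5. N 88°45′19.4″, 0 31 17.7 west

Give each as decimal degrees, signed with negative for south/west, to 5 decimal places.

1. 86.51694, -56.11431
2. 38.89964, 9.69450
3. -86.31900, 109.23500
4. -0.78641, -178.12195
5. 88.75539, -0.52158

Point 1:
  Lat: 86 + 31/60 + 1/3600 = 86.516944
  N → positive
  Lon: 56° + 6/60 + 51.5/3600 = 56 + 0.100000 + 0.014306 = 56.114306
  hemisphere W, so the sign is −
Point 2:
  Lat: 38 + 53.9781/60 = 38.899635
  N → positive
  Lon: 41.67′ = 0.694500°; total 9.694500
  E ⇒ keep positive
Point 3:
  Lat: 86 + 19.14/60 = 86.319000
  S ⇒ negate
  Longitude: 109 + 14.1/60 = 109.235000
  E → positive
Point 4:
  Latitude: split at 2 digits → 00° and 47.1848′; 0 + 47.1848/60 = 0.786413
  S ⇒ negate
  Lon: split at 3 digits → 178° and 7.3167′; 178 + 7.3167/60 = 178.121945
  W ⇒ negate
Point 5:
  Latitude: 88° + 45/60 + 19.4/3600 = 88 + 0.750000 + 0.005389 = 88.755389
  N ⇒ keep positive
  λ: 0 + 31/60 + 17.7/3600 = 0.521583
  W ⇒ negate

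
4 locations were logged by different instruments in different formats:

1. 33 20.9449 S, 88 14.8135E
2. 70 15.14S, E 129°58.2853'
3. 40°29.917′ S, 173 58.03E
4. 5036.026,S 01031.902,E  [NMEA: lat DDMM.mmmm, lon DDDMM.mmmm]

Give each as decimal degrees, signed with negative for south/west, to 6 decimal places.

Point 1:
  Latitude: 33 + 20.9449/60 = 33.3490817
  S ⇒ negate
  λ: 14.8135′ = 0.246892°; total 88.2468917
  E ⇒ keep positive
Point 2:
  Lat: 70 + 15.14/60 = 70.2523333
  S ⇒ negate
  Lon: 58.2853′ = 0.971422°; total 129.9714217
  E ⇒ keep positive
Point 3:
  Latitude: 29.917′ = 0.498617°; total 40.4986167
  S → negative
  Lon: 173 + 58.03/60 = 173.9671667
  E ⇒ keep positive
Point 4:
  Latitude: split at 2 digits → 50° and 36.026′; 50 + 36.026/60 = 50.6004333
  hemisphere S, so the sign is −
  Longitude: split at 3 digits → 010° and 31.902′; 10 + 31.902/60 = 10.5317000
  E ⇒ keep positive

1. -33.349082, 88.246892
2. -70.252333, 129.971422
3. -40.498617, 173.967167
4. -50.600433, 10.531700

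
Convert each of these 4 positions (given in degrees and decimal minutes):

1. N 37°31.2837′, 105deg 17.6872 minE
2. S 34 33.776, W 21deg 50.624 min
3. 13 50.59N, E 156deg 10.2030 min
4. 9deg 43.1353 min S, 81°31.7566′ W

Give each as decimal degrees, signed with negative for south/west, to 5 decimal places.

Point 1:
  φ: 31.2837′ = 0.521395°; total 37.521395
  N → positive
  Lon: 17.6872′ = 0.294787°; total 105.294787
  E → positive
Point 2:
  Lat: 33.776′ = 0.562933°; total 34.562933
  hemisphere S, so the sign is −
  λ: 50.624′ = 0.843733°; total 21.843733
  W ⇒ negate
Point 3:
  Latitude: 50.59′ = 0.843167°; total 13.843167
  N ⇒ keep positive
  Lon: 10.203′ = 0.170050°; total 156.170050
  E ⇒ keep positive
Point 4:
  φ: 43.1353′ = 0.718922°; total 9.718922
  S → negative
  λ: 81 + 31.7566/60 = 81.529277
  W → negative

1. 37.52140, 105.29479
2. -34.56293, -21.84373
3. 13.84317, 156.17005
4. -9.71892, -81.52928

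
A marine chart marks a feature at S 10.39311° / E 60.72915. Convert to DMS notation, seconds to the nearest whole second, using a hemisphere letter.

Latitude: 0.393110 × 60 = 23.58660′ → 23′, remainder × 60 = 35.20″
Lon: whole degrees 60; 43.74900′ → 43′ and 44.94″

10°23′35″ S, 60°43′45″ E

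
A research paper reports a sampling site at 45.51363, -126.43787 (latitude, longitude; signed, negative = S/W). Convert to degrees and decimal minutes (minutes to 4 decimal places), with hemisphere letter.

45° 30.8178′ N, 126° 26.2722′ W

φ: minutes = (45.513630 − 45) × 60 = 30.817800
Longitude is negative → W; |value| = 126.437870
Longitude: fractional part 0.437870 → 26.272200 minutes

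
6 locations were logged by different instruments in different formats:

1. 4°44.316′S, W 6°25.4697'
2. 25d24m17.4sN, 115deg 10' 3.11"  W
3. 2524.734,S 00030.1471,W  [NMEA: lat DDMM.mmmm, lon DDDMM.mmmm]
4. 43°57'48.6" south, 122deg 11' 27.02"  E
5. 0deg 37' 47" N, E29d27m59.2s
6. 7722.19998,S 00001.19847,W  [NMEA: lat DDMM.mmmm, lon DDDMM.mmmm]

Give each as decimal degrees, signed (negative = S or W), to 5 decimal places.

Point 1:
  Lat: 44.316′ = 0.738600°; total 4.738600
  hemisphere S, so the sign is −
  λ: 25.4697′ = 0.424495°; total 6.424495
  hemisphere W, so the sign is −
Point 2:
  φ: 25 + 24/60 + 17.4/3600 = 25.404833
  N ⇒ keep positive
  Longitude: 115 + 10/60 + 3.11/3600 = 115.167531
  W → negative
Point 3:
  φ: degrees = first 2 digits = 25, minutes = 24.734; 25 + 24.734/60 = 25.412233
  S → negative
  Lon: degrees = first 3 digits = 0, minutes = 30.1471; 0 + 30.1471/60 = 0.502452
  hemisphere W, so the sign is −
Point 4:
  φ: 57′ + 48.6″ = 57.81000′; 43 + 57.81000/60 = 43.963500
  hemisphere S, so the sign is −
  λ: 122 + 11/60 + 27.02/3600 = 122.190839
  E → positive
Point 5:
  Latitude: 37′ + 47″ = 37.78333′; 0 + 37.78333/60 = 0.629722
  N → positive
  Lon: 29° + 27/60 + 59.2/3600 = 29 + 0.450000 + 0.016444 = 29.466444
  E ⇒ keep positive
Point 6:
  φ: split at 2 digits → 77° and 22.19998′; 77 + 22.19998/60 = 77.370000
  hemisphere S, so the sign is −
  λ: degrees = first 3 digits = 0, minutes = 1.19847; 0 + 1.19847/60 = 0.019975
  hemisphere W, so the sign is −

1. -4.73860, -6.42450
2. 25.40483, -115.16753
3. -25.41223, -0.50245
4. -43.96350, 122.19084
5. 0.62972, 29.46644
6. -77.37000, -0.01997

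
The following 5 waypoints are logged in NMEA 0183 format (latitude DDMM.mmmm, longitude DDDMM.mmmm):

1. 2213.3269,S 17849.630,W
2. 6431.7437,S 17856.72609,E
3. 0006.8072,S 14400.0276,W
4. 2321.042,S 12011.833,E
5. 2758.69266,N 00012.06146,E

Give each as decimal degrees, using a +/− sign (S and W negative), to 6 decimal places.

1. -22.222115, -178.827167
2. -64.529062, 178.945435
3. -0.113453, -144.000460
4. -23.350700, 120.197217
5. 27.978211, 0.201024

Point 1:
  φ: split at 2 digits → 22° and 13.3269′; 22 + 13.3269/60 = 22.2221150
  S ⇒ negate
  Lon: degrees = first 3 digits = 178, minutes = 49.63; 178 + 49.63/60 = 178.8271667
  hemisphere W, so the sign is −
Point 2:
  Latitude: degrees = first 2 digits = 64, minutes = 31.7437; 64 + 31.7437/60 = 64.5290617
  S ⇒ negate
  Longitude: split at 3 digits → 178° and 56.72609′; 178 + 56.72609/60 = 178.9454348
  E → positive
Point 3:
  φ: degrees = first 2 digits = 0, minutes = 6.8072; 0 + 6.8072/60 = 0.1134533
  hemisphere S, so the sign is −
  λ: degrees = first 3 digits = 144, minutes = 0.0276; 144 + 0.0276/60 = 144.0004600
  W → negative
Point 4:
  φ: split at 2 digits → 23° and 21.042′; 23 + 21.042/60 = 23.3507000
  S → negative
  λ: split at 3 digits → 120° and 11.833′; 120 + 11.833/60 = 120.1972167
  E ⇒ keep positive
Point 5:
  Latitude: split at 2 digits → 27° and 58.69266′; 27 + 58.69266/60 = 27.9782110
  N → positive
  λ: split at 3 digits → 000° and 12.06146′; 0 + 12.06146/60 = 0.2010243
  E → positive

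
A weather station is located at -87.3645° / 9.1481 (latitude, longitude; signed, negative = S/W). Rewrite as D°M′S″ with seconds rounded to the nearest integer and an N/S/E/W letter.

Latitude is negative → S; |value| = 87.364500
Latitude: whole degrees 87; 21.87000′ → 21′ and 52.20″
λ: whole degrees 9; 8.88600′ → 8′ and 53.16″

87°21′52″ S, 9°08′53″ E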